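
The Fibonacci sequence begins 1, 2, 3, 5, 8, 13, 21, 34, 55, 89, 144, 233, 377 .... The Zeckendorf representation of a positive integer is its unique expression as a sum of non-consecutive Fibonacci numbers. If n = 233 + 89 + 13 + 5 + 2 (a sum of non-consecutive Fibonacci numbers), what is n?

342

233 + 89 + 13 + 5 + 2 = 342.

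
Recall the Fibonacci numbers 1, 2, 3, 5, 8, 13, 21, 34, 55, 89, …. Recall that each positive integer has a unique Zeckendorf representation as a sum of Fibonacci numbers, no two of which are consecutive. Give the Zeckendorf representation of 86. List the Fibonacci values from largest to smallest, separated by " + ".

subtract 55 from 86: 31 remains
subtract 21 from 31: 10 remains
subtract 8 from 10: 2 remains
subtract 2 from 2: 0 remains
So 86 = 55 + 21 + 8 + 2, with no two terms consecutive in the sequence.

55 + 21 + 8 + 2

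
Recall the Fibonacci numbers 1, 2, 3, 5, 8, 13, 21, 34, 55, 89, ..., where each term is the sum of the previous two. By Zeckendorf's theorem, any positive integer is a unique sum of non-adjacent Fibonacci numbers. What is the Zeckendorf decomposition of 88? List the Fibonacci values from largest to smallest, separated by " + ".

55 + 21 + 8 + 3 + 1

Greedy algorithm:
88 − 55 = 33
33 − 21 = 12
12 − 8 = 4
4 − 3 = 1
1 − 1 = 0
So 88 = 55 + 21 + 8 + 3 + 1, with no two terms consecutive in the sequence.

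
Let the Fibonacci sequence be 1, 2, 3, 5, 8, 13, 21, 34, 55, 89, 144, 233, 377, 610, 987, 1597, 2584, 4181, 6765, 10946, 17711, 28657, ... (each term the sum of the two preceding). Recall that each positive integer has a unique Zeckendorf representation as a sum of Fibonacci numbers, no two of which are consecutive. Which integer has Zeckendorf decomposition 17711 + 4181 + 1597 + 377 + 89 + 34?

23989

17711 + 4181 + 1597 + 377 + 89 + 34 = 23989.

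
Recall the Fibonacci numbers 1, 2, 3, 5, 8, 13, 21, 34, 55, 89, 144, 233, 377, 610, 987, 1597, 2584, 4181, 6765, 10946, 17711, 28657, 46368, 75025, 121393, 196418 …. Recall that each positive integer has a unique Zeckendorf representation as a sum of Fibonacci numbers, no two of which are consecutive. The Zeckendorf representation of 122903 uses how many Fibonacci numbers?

5

largest Fibonacci ≤ 122903 is 121393; 122903 − 121393 = 1510
largest Fibonacci ≤ 1510 is 987; 1510 − 987 = 523
largest Fibonacci ≤ 523 is 377; 523 − 377 = 146
largest Fibonacci ≤ 146 is 144; 146 − 144 = 2
largest Fibonacci ≤ 2 is 2; 2 − 2 = 0
122903 = 121393 + 987 + 377 + 144 + 2, which has 5 terms.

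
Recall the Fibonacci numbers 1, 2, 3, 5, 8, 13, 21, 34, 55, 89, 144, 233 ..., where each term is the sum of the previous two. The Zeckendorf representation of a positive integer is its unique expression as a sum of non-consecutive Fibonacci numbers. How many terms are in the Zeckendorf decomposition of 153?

3

144 ≤ 153 < 233, so take 144; remainder 9
8 ≤ 9 < 13, so take 8; remainder 1
1 ≤ 1 < 2, so take 1; remainder 0
153 = 144 + 8 + 1, which has 3 terms.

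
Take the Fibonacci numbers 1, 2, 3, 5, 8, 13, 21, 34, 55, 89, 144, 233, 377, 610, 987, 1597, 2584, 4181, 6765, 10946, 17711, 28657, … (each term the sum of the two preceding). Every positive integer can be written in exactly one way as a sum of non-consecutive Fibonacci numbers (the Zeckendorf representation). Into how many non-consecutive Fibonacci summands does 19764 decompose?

17711 ≤ 19764 < 28657, so take 17711; remainder 2053
1597 ≤ 2053 < 2584, so take 1597; remainder 456
377 ≤ 456 < 610, so take 377; remainder 79
55 ≤ 79 < 89, so take 55; remainder 24
21 ≤ 24 < 34, so take 21; remainder 3
3 ≤ 3 < 5, so take 3; remainder 0
19764 = 17711 + 1597 + 377 + 55 + 21 + 3, which has 6 terms.

6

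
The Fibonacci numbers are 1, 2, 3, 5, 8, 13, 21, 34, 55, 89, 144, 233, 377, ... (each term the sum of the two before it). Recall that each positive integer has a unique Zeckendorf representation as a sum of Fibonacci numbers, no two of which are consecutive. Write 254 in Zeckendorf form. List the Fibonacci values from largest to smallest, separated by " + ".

233 + 21

take 233 (≤ 254); 254 − 233 = 21
take 21 (≤ 21); 21 − 21 = 0
So 254 = 233 + 21, with no two terms consecutive in the sequence.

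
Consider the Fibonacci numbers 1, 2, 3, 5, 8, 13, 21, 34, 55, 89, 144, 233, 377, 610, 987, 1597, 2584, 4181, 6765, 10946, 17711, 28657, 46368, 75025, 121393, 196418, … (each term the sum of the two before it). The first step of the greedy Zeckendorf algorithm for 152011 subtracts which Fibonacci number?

121393 ≤ 152011 < 196418, so the largest Fibonacci number not exceeding 152011 is 121393.

121393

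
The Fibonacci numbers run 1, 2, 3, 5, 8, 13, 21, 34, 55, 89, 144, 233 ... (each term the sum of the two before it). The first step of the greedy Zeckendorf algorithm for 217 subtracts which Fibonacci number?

144

144 ≤ 217 < 233, so the largest Fibonacci number not exceeding 217 is 144.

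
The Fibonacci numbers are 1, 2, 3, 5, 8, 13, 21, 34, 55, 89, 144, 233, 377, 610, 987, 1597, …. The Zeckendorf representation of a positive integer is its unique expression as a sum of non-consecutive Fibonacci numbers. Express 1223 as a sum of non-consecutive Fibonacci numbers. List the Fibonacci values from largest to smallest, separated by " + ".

987 + 233 + 3

Repeatedly subtract the largest Fibonacci number that fits:
largest Fibonacci ≤ 1223 is 987; 1223 − 987 = 236
largest Fibonacci ≤ 236 is 233; 236 − 233 = 3
largest Fibonacci ≤ 3 is 3; 3 − 3 = 0
So 1223 = 987 + 233 + 3, with no two terms consecutive in the sequence.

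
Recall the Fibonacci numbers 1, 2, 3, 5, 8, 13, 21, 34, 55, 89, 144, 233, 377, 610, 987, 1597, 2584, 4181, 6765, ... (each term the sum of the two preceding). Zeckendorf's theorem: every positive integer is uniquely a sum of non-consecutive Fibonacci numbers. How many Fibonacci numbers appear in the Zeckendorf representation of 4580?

largest Fibonacci ≤ 4580 is 4181; 4580 − 4181 = 399
largest Fibonacci ≤ 399 is 377; 399 − 377 = 22
largest Fibonacci ≤ 22 is 21; 22 − 21 = 1
largest Fibonacci ≤ 1 is 1; 1 − 1 = 0
4580 = 4181 + 377 + 21 + 1, which has 4 terms.

4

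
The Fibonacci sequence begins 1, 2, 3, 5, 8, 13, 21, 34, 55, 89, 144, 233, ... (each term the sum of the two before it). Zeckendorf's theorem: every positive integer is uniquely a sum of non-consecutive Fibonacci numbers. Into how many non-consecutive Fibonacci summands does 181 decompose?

3

Repeatedly subtract the largest Fibonacci number that fits:
largest Fibonacci ≤ 181 is 144; 181 − 144 = 37
largest Fibonacci ≤ 37 is 34; 37 − 34 = 3
largest Fibonacci ≤ 3 is 3; 3 − 3 = 0
181 = 144 + 34 + 3, which has 3 terms.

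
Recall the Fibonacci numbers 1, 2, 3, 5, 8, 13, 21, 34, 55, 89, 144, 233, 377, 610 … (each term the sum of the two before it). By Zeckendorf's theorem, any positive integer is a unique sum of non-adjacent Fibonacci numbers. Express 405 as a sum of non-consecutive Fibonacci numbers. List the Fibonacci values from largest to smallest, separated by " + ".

377 + 21 + 5 + 2

405: greatest Fibonacci not exceeding it is 377, leaving 28
28: greatest Fibonacci not exceeding it is 21, leaving 7
7: greatest Fibonacci not exceeding it is 5, leaving 2
2: greatest Fibonacci not exceeding it is 2, leaving 0
So 405 = 377 + 21 + 5 + 2, with no two terms consecutive in the sequence.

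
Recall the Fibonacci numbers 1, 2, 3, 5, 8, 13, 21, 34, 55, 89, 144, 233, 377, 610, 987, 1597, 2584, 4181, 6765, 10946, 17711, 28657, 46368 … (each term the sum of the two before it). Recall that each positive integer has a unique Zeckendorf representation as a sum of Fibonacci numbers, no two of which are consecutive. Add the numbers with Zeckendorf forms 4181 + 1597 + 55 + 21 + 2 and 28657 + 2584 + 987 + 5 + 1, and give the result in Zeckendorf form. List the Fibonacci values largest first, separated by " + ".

The two numbers are 5856 and 32234, so their sum is 38090.
Greedy algorithm:
38090 − 28657 = 9433
9433 − 6765 = 2668
2668 − 2584 = 84
84 − 55 = 29
29 − 21 = 8
8 − 8 = 0

28657 + 6765 + 2584 + 55 + 21 + 8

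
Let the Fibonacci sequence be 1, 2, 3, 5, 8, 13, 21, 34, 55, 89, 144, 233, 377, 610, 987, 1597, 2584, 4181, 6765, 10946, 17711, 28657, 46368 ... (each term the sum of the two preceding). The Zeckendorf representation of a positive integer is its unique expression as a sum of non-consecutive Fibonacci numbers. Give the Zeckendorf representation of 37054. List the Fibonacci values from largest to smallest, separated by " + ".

28657 + 6765 + 1597 + 34 + 1

Repeatedly subtract the largest Fibonacci number that fits:
subtract 28657 from 37054: 8397 remains
subtract 6765 from 8397: 1632 remains
subtract 1597 from 1632: 35 remains
subtract 34 from 35: 1 remains
subtract 1 from 1: 0 remains
So 37054 = 28657 + 6765 + 1597 + 34 + 1, with no two terms consecutive in the sequence.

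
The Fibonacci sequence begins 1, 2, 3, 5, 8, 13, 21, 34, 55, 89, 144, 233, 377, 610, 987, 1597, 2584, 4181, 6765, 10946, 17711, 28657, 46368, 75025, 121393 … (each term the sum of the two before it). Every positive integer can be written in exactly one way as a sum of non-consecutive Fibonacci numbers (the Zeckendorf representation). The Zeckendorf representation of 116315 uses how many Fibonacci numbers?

6

Greedy algorithm:
75025 ≤ 116315 < 121393, so take 75025; remainder 41290
28657 ≤ 41290 < 46368, so take 28657; remainder 12633
10946 ≤ 12633 < 17711, so take 10946; remainder 1687
1597 ≤ 1687 < 2584, so take 1597; remainder 90
89 ≤ 90 < 144, so take 89; remainder 1
1 ≤ 1 < 2, so take 1; remainder 0
116315 = 75025 + 28657 + 10946 + 1597 + 89 + 1, which has 6 terms.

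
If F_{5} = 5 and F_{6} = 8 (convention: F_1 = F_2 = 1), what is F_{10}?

55

By the doubling identity F_{2k} = F_k(2F_{k+1} − F_k): F_{10} = 5·(2·8 − 5) = 5·11 = 55.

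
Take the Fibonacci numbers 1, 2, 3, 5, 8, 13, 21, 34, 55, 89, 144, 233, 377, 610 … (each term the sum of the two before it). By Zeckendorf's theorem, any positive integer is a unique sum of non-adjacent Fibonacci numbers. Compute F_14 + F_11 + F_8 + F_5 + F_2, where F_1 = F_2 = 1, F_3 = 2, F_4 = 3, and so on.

493

F_14 + F_11 + F_8 + F_5 + F_2 = 377 + 89 + 21 + 5 + 1 = 493.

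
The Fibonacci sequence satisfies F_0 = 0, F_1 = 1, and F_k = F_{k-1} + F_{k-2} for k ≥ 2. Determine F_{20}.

6765

Iterating the recurrence up to F_{12} = 144 and F_{11} = 89:
F_{13} = F_{12} + F_{11} = 144 + 89 = 233
F_{14} = F_{13} + F_{12} = 233 + 144 = 377
F_{15} = F_{14} + F_{13} = 377 + 233 = 610
F_{16} = F_{15} + F_{14} = 610 + 377 = 987
F_{17} = F_{16} + F_{15} = 987 + 610 = 1597
F_{18} = F_{17} + F_{16} = 1597 + 987 = 2584
F_{19} = F_{18} + F_{17} = 2584 + 1597 = 4181
F_{20} = F_{19} + F_{18} = 4181 + 2584 = 6765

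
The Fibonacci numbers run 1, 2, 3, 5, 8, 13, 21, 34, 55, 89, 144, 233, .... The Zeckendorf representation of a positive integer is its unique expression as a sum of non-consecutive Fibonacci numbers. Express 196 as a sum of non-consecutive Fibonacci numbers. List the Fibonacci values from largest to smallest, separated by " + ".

144 + 34 + 13 + 5

Greedy algorithm:
largest Fibonacci ≤ 196 is 144; 196 − 144 = 52
largest Fibonacci ≤ 52 is 34; 52 − 34 = 18
largest Fibonacci ≤ 18 is 13; 18 − 13 = 5
largest Fibonacci ≤ 5 is 5; 5 − 5 = 0
So 196 = 144 + 34 + 13 + 5, with no two terms consecutive in the sequence.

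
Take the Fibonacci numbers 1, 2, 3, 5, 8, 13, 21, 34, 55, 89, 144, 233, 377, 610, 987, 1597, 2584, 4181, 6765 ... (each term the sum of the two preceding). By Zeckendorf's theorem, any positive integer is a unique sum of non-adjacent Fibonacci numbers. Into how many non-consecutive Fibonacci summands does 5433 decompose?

6

Greedily peel off the largest Fibonacci term at each step:
largest Fibonacci ≤ 5433 is 4181; 5433 − 4181 = 1252
largest Fibonacci ≤ 1252 is 987; 1252 − 987 = 265
largest Fibonacci ≤ 265 is 233; 265 − 233 = 32
largest Fibonacci ≤ 32 is 21; 32 − 21 = 11
largest Fibonacci ≤ 11 is 8; 11 − 8 = 3
largest Fibonacci ≤ 3 is 3; 3 − 3 = 0
5433 = 4181 + 987 + 233 + 21 + 8 + 3, which has 6 terms.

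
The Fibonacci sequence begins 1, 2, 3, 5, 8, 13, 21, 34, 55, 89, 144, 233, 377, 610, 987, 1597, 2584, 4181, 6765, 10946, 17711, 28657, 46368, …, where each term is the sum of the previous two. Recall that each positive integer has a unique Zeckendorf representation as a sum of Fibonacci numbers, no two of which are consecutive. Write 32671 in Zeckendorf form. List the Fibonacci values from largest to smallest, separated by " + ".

Greedy algorithm:
32671: greatest Fibonacci not exceeding it is 28657, leaving 4014
4014: greatest Fibonacci not exceeding it is 2584, leaving 1430
1430: greatest Fibonacci not exceeding it is 987, leaving 443
443: greatest Fibonacci not exceeding it is 377, leaving 66
66: greatest Fibonacci not exceeding it is 55, leaving 11
11: greatest Fibonacci not exceeding it is 8, leaving 3
3: greatest Fibonacci not exceeding it is 3, leaving 0
So 32671 = 28657 + 2584 + 987 + 377 + 55 + 8 + 3, with no two terms consecutive in the sequence.

28657 + 2584 + 987 + 377 + 55 + 8 + 3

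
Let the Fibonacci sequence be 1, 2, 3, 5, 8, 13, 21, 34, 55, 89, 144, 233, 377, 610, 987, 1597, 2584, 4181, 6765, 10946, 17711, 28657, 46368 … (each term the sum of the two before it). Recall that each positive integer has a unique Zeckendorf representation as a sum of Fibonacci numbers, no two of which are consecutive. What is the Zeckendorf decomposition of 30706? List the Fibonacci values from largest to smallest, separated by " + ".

Greedy algorithm:
largest Fibonacci ≤ 30706 is 28657; 30706 − 28657 = 2049
largest Fibonacci ≤ 2049 is 1597; 2049 − 1597 = 452
largest Fibonacci ≤ 452 is 377; 452 − 377 = 75
largest Fibonacci ≤ 75 is 55; 75 − 55 = 20
largest Fibonacci ≤ 20 is 13; 20 − 13 = 7
largest Fibonacci ≤ 7 is 5; 7 − 5 = 2
largest Fibonacci ≤ 2 is 2; 2 − 2 = 0
So 30706 = 28657 + 1597 + 377 + 55 + 13 + 5 + 2, with no two terms consecutive in the sequence.

28657 + 1597 + 377 + 55 + 13 + 5 + 2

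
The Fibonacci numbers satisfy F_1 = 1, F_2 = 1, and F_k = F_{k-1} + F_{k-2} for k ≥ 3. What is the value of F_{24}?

46368

Iterating the recurrence up to F_{20} = 6765 and F_{19} = 4181:
F_{21} = F_{20} + F_{19} = 6765 + 4181 = 10946
F_{22} = F_{21} + F_{20} = 10946 + 6765 = 17711
F_{23} = F_{22} + F_{21} = 17711 + 10946 = 28657
F_{24} = F_{23} + F_{22} = 28657 + 17711 = 46368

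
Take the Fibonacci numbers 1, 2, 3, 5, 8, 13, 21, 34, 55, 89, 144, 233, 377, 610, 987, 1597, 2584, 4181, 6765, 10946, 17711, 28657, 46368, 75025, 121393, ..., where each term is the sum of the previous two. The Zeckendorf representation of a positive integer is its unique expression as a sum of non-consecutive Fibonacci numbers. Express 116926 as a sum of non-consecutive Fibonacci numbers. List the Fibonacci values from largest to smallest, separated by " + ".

75025 + 28657 + 10946 + 1597 + 610 + 89 + 2

Repeatedly subtract the largest Fibonacci number that fits:
largest Fibonacci ≤ 116926 is 75025; 116926 − 75025 = 41901
largest Fibonacci ≤ 41901 is 28657; 41901 − 28657 = 13244
largest Fibonacci ≤ 13244 is 10946; 13244 − 10946 = 2298
largest Fibonacci ≤ 2298 is 1597; 2298 − 1597 = 701
largest Fibonacci ≤ 701 is 610; 701 − 610 = 91
largest Fibonacci ≤ 91 is 89; 91 − 89 = 2
largest Fibonacci ≤ 2 is 2; 2 − 2 = 0
So 116926 = 75025 + 28657 + 10946 + 1597 + 610 + 89 + 2, with no two terms consecutive in the sequence.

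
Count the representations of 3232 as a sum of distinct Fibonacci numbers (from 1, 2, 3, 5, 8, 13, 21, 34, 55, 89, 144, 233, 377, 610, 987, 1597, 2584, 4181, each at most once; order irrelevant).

Each representation comes from the Zeckendorf form by replacing some F_k with F_{k−1} + F_{k−2} where possible.
3232 = 2584+610+34+3+1 = 2584+610+21+13+3+1 = 2584+377+233+34+3+1 = 1597+987+610+34+3+1 = 2584+610+21+8+5+3+1 = … (17 more), for 22 in all.

22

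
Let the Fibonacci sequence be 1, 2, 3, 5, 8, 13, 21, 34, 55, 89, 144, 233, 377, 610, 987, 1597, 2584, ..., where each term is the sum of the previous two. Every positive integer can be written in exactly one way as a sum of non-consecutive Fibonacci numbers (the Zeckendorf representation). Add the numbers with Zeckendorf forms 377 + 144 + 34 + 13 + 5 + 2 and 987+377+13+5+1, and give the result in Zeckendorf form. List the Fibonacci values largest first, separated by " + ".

1597 + 233 + 89 + 34 + 5

The two numbers are 575 and 1383, so their sum is 1958.
largest Fibonacci ≤ 1958 is 1597; 1958 − 1597 = 361
largest Fibonacci ≤ 361 is 233; 361 − 233 = 128
largest Fibonacci ≤ 128 is 89; 128 − 89 = 39
largest Fibonacci ≤ 39 is 34; 39 − 34 = 5
largest Fibonacci ≤ 5 is 5; 5 − 5 = 0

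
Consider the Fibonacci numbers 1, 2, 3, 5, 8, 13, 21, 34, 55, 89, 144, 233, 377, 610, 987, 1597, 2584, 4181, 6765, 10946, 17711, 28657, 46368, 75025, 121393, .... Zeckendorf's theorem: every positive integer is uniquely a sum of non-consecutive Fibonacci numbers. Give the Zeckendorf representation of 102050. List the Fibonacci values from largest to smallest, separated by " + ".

75025 + 17711 + 6765 + 1597 + 610 + 233 + 89 + 13 + 5 + 2

Greedy algorithm:
largest Fibonacci ≤ 102050 is 75025; 102050 − 75025 = 27025
largest Fibonacci ≤ 27025 is 17711; 27025 − 17711 = 9314
largest Fibonacci ≤ 9314 is 6765; 9314 − 6765 = 2549
largest Fibonacci ≤ 2549 is 1597; 2549 − 1597 = 952
largest Fibonacci ≤ 952 is 610; 952 − 610 = 342
largest Fibonacci ≤ 342 is 233; 342 − 233 = 109
largest Fibonacci ≤ 109 is 89; 109 − 89 = 20
largest Fibonacci ≤ 20 is 13; 20 − 13 = 7
largest Fibonacci ≤ 7 is 5; 7 − 5 = 2
largest Fibonacci ≤ 2 is 2; 2 − 2 = 0
So 102050 = 75025 + 17711 + 6765 + 1597 + 610 + 233 + 89 + 13 + 5 + 2, with no two terms consecutive in the sequence.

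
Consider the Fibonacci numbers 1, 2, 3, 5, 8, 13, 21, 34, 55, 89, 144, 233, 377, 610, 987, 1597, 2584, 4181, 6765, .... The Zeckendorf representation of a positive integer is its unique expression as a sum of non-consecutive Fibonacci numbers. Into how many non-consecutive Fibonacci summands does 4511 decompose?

Greedily peel off the largest Fibonacci term at each step:
subtract 4181 from 4511: 330 remains
subtract 233 from 330: 97 remains
subtract 89 from 97: 8 remains
subtract 8 from 8: 0 remains
4511 = 4181 + 233 + 89 + 8, which has 4 terms.

4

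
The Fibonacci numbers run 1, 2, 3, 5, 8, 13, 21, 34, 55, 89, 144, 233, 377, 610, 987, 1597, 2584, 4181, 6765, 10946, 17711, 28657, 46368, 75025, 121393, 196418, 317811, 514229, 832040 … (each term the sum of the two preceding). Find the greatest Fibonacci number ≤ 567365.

514229 ≤ 567365 < 832040, so the largest Fibonacci number not exceeding 567365 is 514229.

514229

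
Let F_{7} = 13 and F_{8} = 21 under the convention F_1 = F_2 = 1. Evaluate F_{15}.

By F_{2k+1} = F_k² + F_{k+1}²: F_{15} = 13² + 21² = 169 + 441 = 610.

610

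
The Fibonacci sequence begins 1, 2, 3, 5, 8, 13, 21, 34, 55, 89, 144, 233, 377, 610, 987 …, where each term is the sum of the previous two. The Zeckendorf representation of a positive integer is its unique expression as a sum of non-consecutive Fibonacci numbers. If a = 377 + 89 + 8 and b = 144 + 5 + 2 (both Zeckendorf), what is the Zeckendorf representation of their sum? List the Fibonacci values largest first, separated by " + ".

610 + 13 + 2

The two numbers are 474 and 151, so their sum is 625.
625 − 610 = 15
15 − 13 = 2
2 − 2 = 0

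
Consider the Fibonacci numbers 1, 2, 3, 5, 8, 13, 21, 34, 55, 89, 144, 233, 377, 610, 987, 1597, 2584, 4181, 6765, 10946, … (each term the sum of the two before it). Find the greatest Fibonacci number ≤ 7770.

6765

6765 ≤ 7770 < 10946, so the largest Fibonacci number not exceeding 7770 is 6765.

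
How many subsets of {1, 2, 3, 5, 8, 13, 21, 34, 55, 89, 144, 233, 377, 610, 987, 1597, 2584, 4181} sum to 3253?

18

Starting from the Zeckendorf form and repeatedly splitting a term F_k into F_{k−1} + F_{k−2} (when neither is already used) reaches every representation.
3253 = 2584+610+55+3+1 = 2584+610+34+21+3+1 = 2584+377+233+55+3+1 = 1597+987+610+55+3+1 = … (14 more), for 18 in all.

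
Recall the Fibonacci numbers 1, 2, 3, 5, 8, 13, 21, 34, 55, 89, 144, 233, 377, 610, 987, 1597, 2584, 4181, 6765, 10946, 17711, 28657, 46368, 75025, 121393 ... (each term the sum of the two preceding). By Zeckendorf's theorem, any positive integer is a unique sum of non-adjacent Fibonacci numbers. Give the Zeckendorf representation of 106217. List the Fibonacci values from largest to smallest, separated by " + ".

Greedy algorithm:
take 75025 (≤ 106217); 106217 − 75025 = 31192
take 28657 (≤ 31192); 31192 − 28657 = 2535
take 1597 (≤ 2535); 2535 − 1597 = 938
take 610 (≤ 938); 938 − 610 = 328
take 233 (≤ 328); 328 − 233 = 95
take 89 (≤ 95); 95 − 89 = 6
take 5 (≤ 6); 6 − 5 = 1
take 1 (≤ 1); 1 − 1 = 0
So 106217 = 75025 + 28657 + 1597 + 610 + 233 + 89 + 5 + 1, with no two terms consecutive in the sequence.

75025 + 28657 + 1597 + 610 + 233 + 89 + 5 + 1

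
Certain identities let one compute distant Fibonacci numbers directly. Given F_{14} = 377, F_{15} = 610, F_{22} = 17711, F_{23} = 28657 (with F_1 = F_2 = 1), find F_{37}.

24157817

By the addition formula F_{m+n} = F_m F_{n+1} + F_{m−1} F_n with m=15, n=22: F_{37} = 610·28657 + 377·17711 = 17480770 + 6677047 = 24157817.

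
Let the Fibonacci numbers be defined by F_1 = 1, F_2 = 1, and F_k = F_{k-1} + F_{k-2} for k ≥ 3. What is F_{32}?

Iterating the recurrence up to F_{27} = 196418 and F_{26} = 121393:
F_{28} = F_{27} + F_{26} = 196418 + 121393 = 317811
F_{29} = F_{28} + F_{27} = 317811 + 196418 = 514229
F_{30} = F_{29} + F_{28} = 514229 + 317811 = 832040
F_{31} = F_{30} + F_{29} = 832040 + 514229 = 1346269
F_{32} = F_{31} + F_{30} = 1346269 + 832040 = 2178309

2178309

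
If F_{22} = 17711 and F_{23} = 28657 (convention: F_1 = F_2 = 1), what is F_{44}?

By the doubling identity F_{2k} = F_k(2F_{k+1} − F_k): F_{44} = 17711·(2·28657 − 17711) = 17711·39603 = 701408733.

701408733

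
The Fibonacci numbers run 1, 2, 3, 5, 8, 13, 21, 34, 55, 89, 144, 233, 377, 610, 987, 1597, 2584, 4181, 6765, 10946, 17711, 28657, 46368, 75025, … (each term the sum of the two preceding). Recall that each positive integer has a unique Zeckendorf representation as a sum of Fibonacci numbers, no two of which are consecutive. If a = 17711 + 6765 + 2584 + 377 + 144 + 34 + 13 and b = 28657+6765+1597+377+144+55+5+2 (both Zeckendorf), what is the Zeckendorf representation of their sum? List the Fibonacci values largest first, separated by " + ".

The two numbers are 27628 and 37602, so their sum is 65230.
65230 − 46368 = 18862
18862 − 17711 = 1151
1151 − 987 = 164
164 − 144 = 20
20 − 13 = 7
7 − 5 = 2
2 − 2 = 0

46368 + 17711 + 987 + 144 + 13 + 5 + 2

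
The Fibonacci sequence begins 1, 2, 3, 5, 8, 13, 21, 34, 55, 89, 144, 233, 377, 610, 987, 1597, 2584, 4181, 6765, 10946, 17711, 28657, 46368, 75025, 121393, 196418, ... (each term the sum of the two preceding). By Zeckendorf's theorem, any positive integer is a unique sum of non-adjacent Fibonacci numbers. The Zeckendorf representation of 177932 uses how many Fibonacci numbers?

8

Repeatedly subtract the largest Fibonacci number that fits:
121393 ≤ 177932 < 196418, so take 121393; remainder 56539
46368 ≤ 56539 < 75025, so take 46368; remainder 10171
6765 ≤ 10171 < 10946, so take 6765; remainder 3406
2584 ≤ 3406 < 4181, so take 2584; remainder 822
610 ≤ 822 < 987, so take 610; remainder 212
144 ≤ 212 < 233, so take 144; remainder 68
55 ≤ 68 < 89, so take 55; remainder 13
13 ≤ 13 < 21, so take 13; remainder 0
177932 = 121393 + 46368 + 6765 + 2584 + 610 + 144 + 55 + 13, which has 8 terms.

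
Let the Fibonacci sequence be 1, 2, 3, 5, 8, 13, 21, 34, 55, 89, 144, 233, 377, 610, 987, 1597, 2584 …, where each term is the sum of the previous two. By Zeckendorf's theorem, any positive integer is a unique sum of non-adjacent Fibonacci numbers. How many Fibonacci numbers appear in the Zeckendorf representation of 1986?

5

Greedily peel off the largest Fibonacci term at each step:
1597 ≤ 1986 < 2584, so take 1597; remainder 389
377 ≤ 389 < 610, so take 377; remainder 12
8 ≤ 12 < 13, so take 8; remainder 4
3 ≤ 4 < 5, so take 3; remainder 1
1 ≤ 1 < 2, so take 1; remainder 0
1986 = 1597 + 377 + 8 + 3 + 1, which has 5 terms.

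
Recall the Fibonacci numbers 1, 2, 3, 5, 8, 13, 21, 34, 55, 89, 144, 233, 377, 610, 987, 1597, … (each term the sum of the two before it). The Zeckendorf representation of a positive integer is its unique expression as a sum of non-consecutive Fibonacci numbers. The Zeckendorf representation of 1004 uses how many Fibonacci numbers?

4

subtract 987 from 1004: 17 remains
subtract 13 from 17: 4 remains
subtract 3 from 4: 1 remains
subtract 1 from 1: 0 remains
1004 = 987 + 13 + 3 + 1, which has 4 terms.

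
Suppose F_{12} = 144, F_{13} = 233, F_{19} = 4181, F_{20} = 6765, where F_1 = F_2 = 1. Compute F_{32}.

2178309

By the addition formula F_{m+n} = F_m F_{n+1} + F_{m−1} F_n with m=13, n=19: F_{32} = 233·6765 + 144·4181 = 1576245 + 602064 = 2178309.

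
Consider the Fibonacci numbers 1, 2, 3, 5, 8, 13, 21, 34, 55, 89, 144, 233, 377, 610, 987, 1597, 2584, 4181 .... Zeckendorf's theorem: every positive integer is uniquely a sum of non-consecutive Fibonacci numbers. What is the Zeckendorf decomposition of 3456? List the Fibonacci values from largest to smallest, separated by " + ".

2584 + 610 + 233 + 21 + 8

Greedy algorithm:
3456: greatest Fibonacci not exceeding it is 2584, leaving 872
872: greatest Fibonacci not exceeding it is 610, leaving 262
262: greatest Fibonacci not exceeding it is 233, leaving 29
29: greatest Fibonacci not exceeding it is 21, leaving 8
8: greatest Fibonacci not exceeding it is 8, leaving 0
So 3456 = 2584 + 610 + 233 + 21 + 8, with no two terms consecutive in the sequence.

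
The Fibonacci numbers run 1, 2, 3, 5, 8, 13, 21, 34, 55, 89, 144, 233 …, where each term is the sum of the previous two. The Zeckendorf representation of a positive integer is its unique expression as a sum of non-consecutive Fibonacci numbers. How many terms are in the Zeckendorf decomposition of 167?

3

take 144 (≤ 167); 167 − 144 = 23
take 21 (≤ 23); 23 − 21 = 2
take 2 (≤ 2); 2 − 2 = 0
167 = 144 + 21 + 2, which has 3 terms.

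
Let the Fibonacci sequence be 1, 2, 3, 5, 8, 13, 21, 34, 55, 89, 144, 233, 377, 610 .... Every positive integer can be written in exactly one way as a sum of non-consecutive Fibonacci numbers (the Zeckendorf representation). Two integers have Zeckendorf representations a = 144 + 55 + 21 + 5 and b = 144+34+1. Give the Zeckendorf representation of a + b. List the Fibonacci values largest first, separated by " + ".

The two numbers are 225 and 179, so their sum is 404.
Greedy algorithm:
take 377 (≤ 404); 404 − 377 = 27
take 21 (≤ 27); 27 − 21 = 6
take 5 (≤ 6); 6 − 5 = 1
take 1 (≤ 1); 1 − 1 = 0

377 + 21 + 5 + 1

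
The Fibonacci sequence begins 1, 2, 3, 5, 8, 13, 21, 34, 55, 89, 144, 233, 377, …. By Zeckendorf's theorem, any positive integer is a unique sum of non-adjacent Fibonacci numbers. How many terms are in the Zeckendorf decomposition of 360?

5

Repeatedly subtract the largest Fibonacci number that fits:
360: greatest Fibonacci not exceeding it is 233, leaving 127
127: greatest Fibonacci not exceeding it is 89, leaving 38
38: greatest Fibonacci not exceeding it is 34, leaving 4
4: greatest Fibonacci not exceeding it is 3, leaving 1
1: greatest Fibonacci not exceeding it is 1, leaving 0
360 = 233 + 89 + 34 + 3 + 1, which has 5 terms.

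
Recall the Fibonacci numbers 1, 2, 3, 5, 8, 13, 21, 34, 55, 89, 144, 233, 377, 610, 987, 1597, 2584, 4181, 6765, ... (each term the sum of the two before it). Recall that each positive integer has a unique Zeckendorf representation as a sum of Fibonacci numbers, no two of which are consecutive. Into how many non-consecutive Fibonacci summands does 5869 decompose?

Greedily peel off the largest Fibonacci term at each step:
subtract 4181 from 5869: 1688 remains
subtract 1597 from 1688: 91 remains
subtract 89 from 91: 2 remains
subtract 2 from 2: 0 remains
5869 = 4181 + 1597 + 89 + 2, which has 4 terms.

4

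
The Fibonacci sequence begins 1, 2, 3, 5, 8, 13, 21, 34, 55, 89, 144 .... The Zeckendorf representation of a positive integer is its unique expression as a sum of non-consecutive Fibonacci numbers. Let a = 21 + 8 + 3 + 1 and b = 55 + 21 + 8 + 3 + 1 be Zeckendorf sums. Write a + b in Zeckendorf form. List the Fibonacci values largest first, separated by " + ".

89 + 21 + 8 + 3

The two numbers are 33 and 88, so their sum is 121.
take 89 (≤ 121); 121 − 89 = 32
take 21 (≤ 32); 32 − 21 = 11
take 8 (≤ 11); 11 − 8 = 3
take 3 (≤ 3); 3 − 3 = 0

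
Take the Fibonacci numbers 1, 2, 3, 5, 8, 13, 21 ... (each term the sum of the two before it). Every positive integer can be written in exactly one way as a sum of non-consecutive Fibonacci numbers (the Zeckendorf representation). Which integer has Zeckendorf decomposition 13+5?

13+5 = 18.

18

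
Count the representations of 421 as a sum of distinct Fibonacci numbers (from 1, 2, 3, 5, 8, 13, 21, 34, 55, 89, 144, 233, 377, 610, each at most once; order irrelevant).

Starting from the Zeckendorf form and repeatedly splitting a term F_k into F_{k−1} + F_{k−2} (when neither is already used) reaches every representation.
421 = 377+34+8+2 = 377+34+5+3+2 = 377+21+13+8+2 = … (9 more), for 12 in all.

12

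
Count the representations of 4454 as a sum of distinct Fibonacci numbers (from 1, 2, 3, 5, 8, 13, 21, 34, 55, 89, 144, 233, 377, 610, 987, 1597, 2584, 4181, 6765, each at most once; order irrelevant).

47

Starting from the Zeckendorf form and repeatedly splitting a term F_k into F_{k−1} + F_{k−2} (when neither is already used) reaches every representation.
4454 = 4181+233+34+5+1 = 4181+233+34+3+2+1 = 4181+233+21+13+5+1 = 4181+144+89+34+5+1 = 2584+1597+233+34+5+1 = … (42 more), for 47 in all.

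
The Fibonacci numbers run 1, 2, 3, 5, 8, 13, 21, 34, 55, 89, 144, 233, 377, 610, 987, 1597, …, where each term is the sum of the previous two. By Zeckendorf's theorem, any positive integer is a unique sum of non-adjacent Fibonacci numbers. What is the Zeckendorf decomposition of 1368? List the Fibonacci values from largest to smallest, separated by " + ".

Repeatedly subtract the largest Fibonacci number that fits:
take 987 (≤ 1368); 1368 − 987 = 381
take 377 (≤ 381); 381 − 377 = 4
take 3 (≤ 4); 4 − 3 = 1
take 1 (≤ 1); 1 − 1 = 0
So 1368 = 987 + 377 + 3 + 1, with no two terms consecutive in the sequence.

987 + 377 + 3 + 1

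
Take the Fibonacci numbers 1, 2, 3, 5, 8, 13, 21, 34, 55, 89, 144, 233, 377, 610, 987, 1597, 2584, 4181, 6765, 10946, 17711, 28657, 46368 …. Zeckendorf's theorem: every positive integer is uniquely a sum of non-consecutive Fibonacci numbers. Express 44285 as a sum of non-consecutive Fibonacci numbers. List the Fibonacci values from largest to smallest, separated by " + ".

28657 + 10946 + 4181 + 377 + 89 + 34 + 1

Repeatedly subtract the largest Fibonacci number that fits:
44285 − 28657 = 15628
15628 − 10946 = 4682
4682 − 4181 = 501
501 − 377 = 124
124 − 89 = 35
35 − 34 = 1
1 − 1 = 0
So 44285 = 28657 + 10946 + 4181 + 377 + 89 + 34 + 1, with no two terms consecutive in the sequence.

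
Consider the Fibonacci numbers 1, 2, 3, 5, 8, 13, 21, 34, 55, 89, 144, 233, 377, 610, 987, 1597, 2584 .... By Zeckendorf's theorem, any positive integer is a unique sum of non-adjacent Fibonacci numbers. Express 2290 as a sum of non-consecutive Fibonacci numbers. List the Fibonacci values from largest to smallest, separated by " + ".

1597 + 610 + 55 + 21 + 5 + 2

Greedily peel off the largest Fibonacci term at each step:
2290 − 1597 = 693
693 − 610 = 83
83 − 55 = 28
28 − 21 = 7
7 − 5 = 2
2 − 2 = 0
So 2290 = 1597 + 610 + 55 + 21 + 5 + 2, with no two terms consecutive in the sequence.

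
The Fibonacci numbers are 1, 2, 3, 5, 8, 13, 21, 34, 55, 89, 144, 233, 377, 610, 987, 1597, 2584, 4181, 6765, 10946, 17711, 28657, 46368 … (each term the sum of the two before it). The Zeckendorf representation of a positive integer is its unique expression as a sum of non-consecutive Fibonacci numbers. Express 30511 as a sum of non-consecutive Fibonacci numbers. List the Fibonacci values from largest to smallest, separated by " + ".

28657 + 1597 + 233 + 21 + 3

subtract 28657 from 30511: 1854 remains
subtract 1597 from 1854: 257 remains
subtract 233 from 257: 24 remains
subtract 21 from 24: 3 remains
subtract 3 from 3: 0 remains
So 30511 = 28657 + 1597 + 233 + 21 + 3, with no two terms consecutive in the sequence.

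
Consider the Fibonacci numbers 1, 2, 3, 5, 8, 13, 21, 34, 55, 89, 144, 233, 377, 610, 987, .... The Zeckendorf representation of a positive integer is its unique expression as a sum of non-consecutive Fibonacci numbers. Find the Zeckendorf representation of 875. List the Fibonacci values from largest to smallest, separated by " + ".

610 + 233 + 21 + 8 + 3

610 ≤ 875 < 987, so take 610; remainder 265
233 ≤ 265 < 377, so take 233; remainder 32
21 ≤ 32 < 34, so take 21; remainder 11
8 ≤ 11 < 13, so take 8; remainder 3
3 ≤ 3 < 5, so take 3; remainder 0
So 875 = 610 + 233 + 21 + 8 + 3, with no two terms consecutive in the sequence.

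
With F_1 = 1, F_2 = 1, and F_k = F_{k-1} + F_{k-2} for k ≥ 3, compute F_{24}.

46368

Iterating the recurrence up to F_{19} = 4181 and F_{18} = 2584:
F_{20} = F_{19} + F_{18} = 4181 + 2584 = 6765
F_{21} = F_{20} + F_{19} = 6765 + 4181 = 10946
F_{22} = F_{21} + F_{20} = 10946 + 6765 = 17711
F_{23} = F_{22} + F_{21} = 17711 + 10946 = 28657
F_{24} = F_{23} + F_{22} = 28657 + 17711 = 46368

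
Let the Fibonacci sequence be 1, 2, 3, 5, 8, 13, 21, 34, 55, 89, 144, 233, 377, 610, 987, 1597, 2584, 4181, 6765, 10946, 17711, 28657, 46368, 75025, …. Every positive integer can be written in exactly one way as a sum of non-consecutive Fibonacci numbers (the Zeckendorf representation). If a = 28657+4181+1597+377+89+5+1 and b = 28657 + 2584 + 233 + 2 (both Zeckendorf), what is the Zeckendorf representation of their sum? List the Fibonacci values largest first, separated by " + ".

46368 + 17711 + 1597 + 610 + 89 + 8

The two numbers are 34907 and 31476, so their sum is 66383.
take 46368 (≤ 66383); 66383 − 46368 = 20015
take 17711 (≤ 20015); 20015 − 17711 = 2304
take 1597 (≤ 2304); 2304 − 1597 = 707
take 610 (≤ 707); 707 − 610 = 97
take 89 (≤ 97); 97 − 89 = 8
take 8 (≤ 8); 8 − 8 = 0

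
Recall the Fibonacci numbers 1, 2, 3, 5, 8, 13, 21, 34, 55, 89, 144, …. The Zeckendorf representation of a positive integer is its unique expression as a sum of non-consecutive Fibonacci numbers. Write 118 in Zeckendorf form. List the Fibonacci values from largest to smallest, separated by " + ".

89 + 21 + 8

take 89 (≤ 118); 118 − 89 = 29
take 21 (≤ 29); 29 − 21 = 8
take 8 (≤ 8); 8 − 8 = 0
So 118 = 89 + 21 + 8, with no two terms consecutive in the sequence.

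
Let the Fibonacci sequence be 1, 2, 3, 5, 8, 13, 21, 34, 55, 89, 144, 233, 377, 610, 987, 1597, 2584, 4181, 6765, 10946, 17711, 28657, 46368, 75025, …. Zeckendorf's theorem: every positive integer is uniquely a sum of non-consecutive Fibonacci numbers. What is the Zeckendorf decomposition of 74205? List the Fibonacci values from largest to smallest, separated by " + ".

46368 + 17711 + 6765 + 2584 + 610 + 144 + 21 + 2

Greedy algorithm:
subtract 46368 from 74205: 27837 remains
subtract 17711 from 27837: 10126 remains
subtract 6765 from 10126: 3361 remains
subtract 2584 from 3361: 777 remains
subtract 610 from 777: 167 remains
subtract 144 from 167: 23 remains
subtract 21 from 23: 2 remains
subtract 2 from 2: 0 remains
So 74205 = 46368 + 17711 + 6765 + 2584 + 610 + 144 + 21 + 2, with no two terms consecutive in the sequence.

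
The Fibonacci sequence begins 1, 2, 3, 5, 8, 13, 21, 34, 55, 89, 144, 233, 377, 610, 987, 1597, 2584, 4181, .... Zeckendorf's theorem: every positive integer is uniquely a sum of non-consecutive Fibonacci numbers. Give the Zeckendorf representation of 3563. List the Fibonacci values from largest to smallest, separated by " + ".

subtract 2584 from 3563: 979 remains
subtract 610 from 979: 369 remains
subtract 233 from 369: 136 remains
subtract 89 from 136: 47 remains
subtract 34 from 47: 13 remains
subtract 13 from 13: 0 remains
So 3563 = 2584 + 610 + 233 + 89 + 34 + 13, with no two terms consecutive in the sequence.

2584 + 610 + 233 + 89 + 34 + 13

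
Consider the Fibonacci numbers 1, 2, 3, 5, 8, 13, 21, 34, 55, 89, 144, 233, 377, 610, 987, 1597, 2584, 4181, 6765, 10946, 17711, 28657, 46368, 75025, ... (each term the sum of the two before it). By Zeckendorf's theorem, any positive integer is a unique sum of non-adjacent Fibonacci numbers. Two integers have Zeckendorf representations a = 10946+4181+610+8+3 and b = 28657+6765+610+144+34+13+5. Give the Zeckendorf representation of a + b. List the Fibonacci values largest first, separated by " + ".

The two numbers are 15748 and 36228, so their sum is 51976.
Greedy algorithm:
51976: greatest Fibonacci not exceeding it is 46368, leaving 5608
5608: greatest Fibonacci not exceeding it is 4181, leaving 1427
1427: greatest Fibonacci not exceeding it is 987, leaving 440
440: greatest Fibonacci not exceeding it is 377, leaving 63
63: greatest Fibonacci not exceeding it is 55, leaving 8
8: greatest Fibonacci not exceeding it is 8, leaving 0

46368 + 4181 + 987 + 377 + 55 + 8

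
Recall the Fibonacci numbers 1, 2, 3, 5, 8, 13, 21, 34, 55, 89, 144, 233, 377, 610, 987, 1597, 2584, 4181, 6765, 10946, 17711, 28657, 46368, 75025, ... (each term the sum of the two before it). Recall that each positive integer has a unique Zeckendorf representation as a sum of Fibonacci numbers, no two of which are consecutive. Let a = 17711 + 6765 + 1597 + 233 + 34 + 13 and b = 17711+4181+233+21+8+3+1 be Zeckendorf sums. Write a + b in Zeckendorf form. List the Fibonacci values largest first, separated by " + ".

46368 + 1597 + 377 + 144 + 21 + 3 + 1

The two numbers are 26353 and 22158, so their sum is 48511.
Greedy algorithm:
subtract 46368 from 48511: 2143 remains
subtract 1597 from 2143: 546 remains
subtract 377 from 546: 169 remains
subtract 144 from 169: 25 remains
subtract 21 from 25: 4 remains
subtract 3 from 4: 1 remains
subtract 1 from 1: 0 remains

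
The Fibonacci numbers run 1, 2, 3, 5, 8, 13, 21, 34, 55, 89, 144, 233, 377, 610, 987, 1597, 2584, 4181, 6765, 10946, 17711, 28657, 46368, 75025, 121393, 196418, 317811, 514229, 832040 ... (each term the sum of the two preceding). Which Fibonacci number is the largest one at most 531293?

514229 ≤ 531293 < 832040, so the largest Fibonacci number not exceeding 531293 is 514229.

514229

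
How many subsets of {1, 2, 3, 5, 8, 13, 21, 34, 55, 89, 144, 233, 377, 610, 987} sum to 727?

Each representation comes from the Zeckendorf form by replacing some F_k with F_{k−1} + F_{k−2} where possible.
727 = 610+89+21+5+2 = 610+89+13+8+5+2 = 610+55+34+21+5+2 = … (7 more), for 10 in all.

10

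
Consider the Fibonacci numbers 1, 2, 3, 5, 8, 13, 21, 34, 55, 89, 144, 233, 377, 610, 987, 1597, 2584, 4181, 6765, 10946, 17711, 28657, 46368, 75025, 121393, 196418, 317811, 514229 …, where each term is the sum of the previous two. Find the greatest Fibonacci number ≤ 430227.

317811 ≤ 430227 < 514229, so the largest Fibonacci number not exceeding 430227 is 317811.

317811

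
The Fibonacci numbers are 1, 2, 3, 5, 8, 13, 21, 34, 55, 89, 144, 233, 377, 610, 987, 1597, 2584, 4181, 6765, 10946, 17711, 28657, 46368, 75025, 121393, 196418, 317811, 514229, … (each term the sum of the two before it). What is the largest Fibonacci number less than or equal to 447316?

317811 ≤ 447316 < 514229, so the largest Fibonacci number not exceeding 447316 is 317811.

317811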